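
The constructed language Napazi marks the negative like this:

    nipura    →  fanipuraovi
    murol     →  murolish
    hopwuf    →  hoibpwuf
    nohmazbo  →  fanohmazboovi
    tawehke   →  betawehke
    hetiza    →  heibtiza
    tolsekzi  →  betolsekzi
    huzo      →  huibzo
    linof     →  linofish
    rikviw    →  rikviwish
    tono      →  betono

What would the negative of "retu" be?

tono and nohmazbo both end in -o yet inflect differently (betono, fanohmazboovi), so the final letter is not what conditions the rule; the first letter is.
"retu" begins with r-. The one such stem in the data (rikviw → rikviwish) adds -ish, so the same rule applies.
So retu → retuish.

retuish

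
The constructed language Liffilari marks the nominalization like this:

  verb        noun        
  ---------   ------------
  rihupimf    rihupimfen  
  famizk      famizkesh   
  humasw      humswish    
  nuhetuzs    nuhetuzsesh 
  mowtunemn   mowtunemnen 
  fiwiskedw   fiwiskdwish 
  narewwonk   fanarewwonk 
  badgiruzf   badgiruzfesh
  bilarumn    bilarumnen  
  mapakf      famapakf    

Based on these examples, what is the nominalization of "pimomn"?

rihupimf and badgiruzf both end in -f yet inflect differently (rihupimfen, badgiruzfesh), so the final letter is not what conditions the rule; the second-to-last letter is.
"pimomn" has second-to-last letter 'm'. The stems whose second-to-last letter is 'm' (bilarumn → bilarumnen, rihupimf → rihupimfen, mowtunemn → mowtunemnen) add -en.
The other patterns: stems whose second-to-last letter is 'z' add -esh; stems whose second-to-last letter is 'k' or 'n' add the prefix fa-; stems whose second-to-last letter is 'd' or 's' delete the last vowel and add -ish.
So pimomn → pimomnen.

pimomnen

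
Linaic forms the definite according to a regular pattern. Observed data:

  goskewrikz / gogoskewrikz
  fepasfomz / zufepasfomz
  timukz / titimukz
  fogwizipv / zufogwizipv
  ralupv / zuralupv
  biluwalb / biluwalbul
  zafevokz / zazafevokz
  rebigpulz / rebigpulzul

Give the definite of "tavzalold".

tavzaloldul

"tavzalold" has second-to-last letter 'l'. The stems whose second-to-last letter is 'l' (rebigpulz → rebigpulzul, biluwalb → biluwalbul) add -ul.
The other patterns: stems whose second-to-last letter is 'k' repeat the first consonant+vowel as a prefix; stems whose second-to-last letter is 'm' or 'p' add the prefix zu-.
So tavzalold → tavzaloldul.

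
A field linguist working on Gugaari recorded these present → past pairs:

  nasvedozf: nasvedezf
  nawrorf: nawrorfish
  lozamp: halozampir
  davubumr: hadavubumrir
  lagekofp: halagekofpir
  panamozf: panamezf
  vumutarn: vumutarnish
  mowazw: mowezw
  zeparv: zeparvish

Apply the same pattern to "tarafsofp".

panamozf and nawrorf both end in -f yet inflect differently (panamezf, nawrorfish), so the final letter is not what conditions the rule; the second-to-last letter is.
"tarafsofp" has second-to-last letter 'f'. The one such stem in the data (lagekofp → halagekofpir) adds ha- … -ir around the stem, so the same rule applies.
The other patterns: stems whose second-to-last letter is 'z' change the last vowel to 'e'; stems whose second-to-last letter is 'r' add -ish.
So tarafsofp → hatarafsofpir.

hatarafsofpir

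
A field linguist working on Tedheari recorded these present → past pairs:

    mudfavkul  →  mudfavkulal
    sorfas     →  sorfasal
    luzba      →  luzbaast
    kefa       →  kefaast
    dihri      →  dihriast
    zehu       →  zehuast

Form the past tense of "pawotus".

sorfas and luzba both have last vowel 'a' yet inflect differently (sorfasal, luzbaast), so the last vowel is not what conditions the rule; whether the stem ends in a vowel or a consonant is.
"pawotus" ends in a consonant. The stems ending in a consonant (mudfavkul → mudfavkulal, sorfas → sorfasal) add -al.
The other pattern: stems ending in a vowel add -ast.
So pawotus → pawotusal.

pawotusal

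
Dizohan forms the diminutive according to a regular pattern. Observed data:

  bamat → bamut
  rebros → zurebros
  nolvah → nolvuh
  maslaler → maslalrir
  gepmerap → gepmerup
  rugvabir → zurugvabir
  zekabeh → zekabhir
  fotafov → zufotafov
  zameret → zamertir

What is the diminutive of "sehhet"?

bamat and zameret both end in -t yet inflect differently (bamut, zamertir), so the final letter is not what conditions the rule; the last vowel is.
"sehhet" has last vowel 'e'. The stems whose last vowel is 'e' (maslaler → maslalrir, zameret → zamertir, zekabeh → zekabhir) delete the last vowel and add -ir.
The other patterns: stems whose last vowel is 'a' change the last vowel to 'u'; stems whose last vowel is 'i' or 'o' add the prefix zu-.
So sehhet → sehhtir.

sehhtir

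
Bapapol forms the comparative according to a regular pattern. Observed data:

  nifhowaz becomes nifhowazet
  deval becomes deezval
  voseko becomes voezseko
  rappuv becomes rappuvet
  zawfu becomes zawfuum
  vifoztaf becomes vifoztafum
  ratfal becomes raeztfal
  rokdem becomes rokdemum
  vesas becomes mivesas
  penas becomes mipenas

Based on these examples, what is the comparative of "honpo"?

hoeznpo

nifhowaz and deval both have last vowel 'a' yet inflect differently (nifhowazet, deezval), so the last vowel is not what conditions the rule; the final letter is.
"honpo" ends in -o. The one such stem in the data (voseko → voezseko) inserts -ez- after the first vowel (as do deval, ratfal), so the same rule applies.
So honpo → hoeznpo.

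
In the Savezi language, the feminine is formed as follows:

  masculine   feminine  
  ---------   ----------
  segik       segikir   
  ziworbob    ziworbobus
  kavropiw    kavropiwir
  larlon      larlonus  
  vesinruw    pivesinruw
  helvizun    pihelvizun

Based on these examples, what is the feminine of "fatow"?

fatowus

kavropiw and vesinruw both end in -w yet inflect differently (kavropiwir, pivesinruw), so the final letter is not what conditions the rule; the last vowel is.
"fatow" has last vowel 'o'. The stems whose last vowel is 'o' (ziworbob → ziworbobus, larlon → larlonus) add -us.
So fatow → fatowus.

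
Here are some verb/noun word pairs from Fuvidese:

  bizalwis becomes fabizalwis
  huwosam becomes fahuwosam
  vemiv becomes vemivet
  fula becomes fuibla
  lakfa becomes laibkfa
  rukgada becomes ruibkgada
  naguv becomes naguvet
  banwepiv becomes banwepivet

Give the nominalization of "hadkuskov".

hadkuskovet

rukgada and huwosam both have last vowel 'a' yet inflect differently (ruibkgada, fahuwosam), so the last vowel is not what conditions the rule; the final letter is.
"hadkuskov" ends in -v. The stems ending in -v (naguv → naguvet, banwepiv → banwepivet, vemiv → vemivet) add -et.
So hadkuskov → hadkuskovet.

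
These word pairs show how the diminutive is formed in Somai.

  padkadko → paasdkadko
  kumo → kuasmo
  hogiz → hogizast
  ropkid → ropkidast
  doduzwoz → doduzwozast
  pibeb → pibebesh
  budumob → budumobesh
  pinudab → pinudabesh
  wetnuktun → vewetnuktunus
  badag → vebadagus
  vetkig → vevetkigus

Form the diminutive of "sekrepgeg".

padkadko and doduzwoz both have last vowel 'o' yet inflect differently (paasdkadko, doduzwozast), so the last vowel is not what conditions the rule; the final letter is.
"sekrepgeg" ends in -g. The stems ending in -g (badag → vebadagus, vetkig → vevetkigus) add ve- … -us around the stem.
The other patterns: stems ending in -o insert -as- after the first vowel; stems ending in -d or -z add -ast; stems ending in -b add -esh.
So sekrepgeg → vesekrepgegus.

vesekrepgegus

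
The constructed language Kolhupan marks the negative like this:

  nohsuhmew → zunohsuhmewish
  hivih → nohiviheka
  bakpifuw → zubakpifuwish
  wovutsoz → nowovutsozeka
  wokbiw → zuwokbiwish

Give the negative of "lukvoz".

nolukvozeka

wokbiw and hivih both have last vowel 'i' yet inflect differently (zuwokbiwish, nohiviheka), so the last vowel is not what conditions the rule; the final letter is.
"lukvoz" ends in -z. The one such stem in the data (wovutsoz → nowovutsozeka) adds no- … -eka around the stem, so the same rule applies.
The other pattern: stems ending in -w add zu- … -ish around the stem.
So lukvoz → nolukvozeka.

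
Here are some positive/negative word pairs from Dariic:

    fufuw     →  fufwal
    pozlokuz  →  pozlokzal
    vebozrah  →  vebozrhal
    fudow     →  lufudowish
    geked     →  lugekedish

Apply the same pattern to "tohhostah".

"tohhostah" has last vowel 'a'. The one such stem in the data (vebozrah → vebozrhal) deletes the last vowel and adds -al (as do fufuw, pozlokuz), so the same rule applies.
The other pattern: stems whose last vowel is 'e' or 'o' add lu- … -ish around the stem.
So tohhostah → tohhosthal.

tohhosthal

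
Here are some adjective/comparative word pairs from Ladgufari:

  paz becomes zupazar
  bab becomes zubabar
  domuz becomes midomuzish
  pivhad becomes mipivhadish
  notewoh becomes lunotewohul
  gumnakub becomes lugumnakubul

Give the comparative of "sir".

"sir" has 1 vowel. The stems with 1 vowel (paz → zupazar, bab → zubabar) add zu- … -ar around the stem.
So sir → zusirar.

zusirar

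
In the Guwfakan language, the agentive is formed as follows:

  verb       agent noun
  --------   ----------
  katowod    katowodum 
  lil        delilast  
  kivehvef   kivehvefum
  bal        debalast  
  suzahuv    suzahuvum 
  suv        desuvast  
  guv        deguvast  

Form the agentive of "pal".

depalast

guv and suzahuv both end in -v yet inflect differently (deguvast, suzahuvum), so the final letter is not what conditions the rule; the number of vowels is.
"pal" has 1 vowel. The stems with 1 vowel (guv → deguvast, bal → debalast, suv → desuvast) add de- … -ast around the stem.
The other pattern: stems with 3 vowels add -um.
So pal → depalast.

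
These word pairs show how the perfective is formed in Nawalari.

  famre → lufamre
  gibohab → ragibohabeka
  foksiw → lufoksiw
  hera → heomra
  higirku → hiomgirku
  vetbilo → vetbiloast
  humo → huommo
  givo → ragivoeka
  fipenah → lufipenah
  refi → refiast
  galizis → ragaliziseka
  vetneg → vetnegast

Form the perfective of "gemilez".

humo and givo both end in -o yet inflect differently (huommo, ragivoeka), so the final letter is not what conditions the rule; the first letter is.
"gemilez" begins with g-. The stems beginning with g- (givo → ragivoeka, gibohab → ragibohabeka, galizis → ragaliziseka) add ra- … -eka around the stem.
The other patterns: stems beginning with f- add the prefix lu-; stems beginning with h- insert -om- after the first vowel; stems beginning with r- or v- add -ast.
So gemilez → ragemilezeka.

ragemilezeka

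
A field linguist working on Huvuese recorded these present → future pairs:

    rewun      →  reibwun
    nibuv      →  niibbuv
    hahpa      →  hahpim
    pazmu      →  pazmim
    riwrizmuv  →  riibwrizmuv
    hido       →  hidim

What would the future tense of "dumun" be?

duibmun

riwrizmuv and pazmu both have last vowel 'u' yet inflect differently (riibwrizmuv, pazmim), so the last vowel is not what conditions the rule; whether the stem ends in a vowel or a consonant is.
"dumun" ends in a consonant. The stems ending in a consonant (riwrizmuv → riibwrizmuv, nibuv → niibbuv, rewun → reibwun) insert -ib- after the first vowel.
The other pattern: stems ending in a vowel drop the final letter and add -im.
So dumun → duibmun.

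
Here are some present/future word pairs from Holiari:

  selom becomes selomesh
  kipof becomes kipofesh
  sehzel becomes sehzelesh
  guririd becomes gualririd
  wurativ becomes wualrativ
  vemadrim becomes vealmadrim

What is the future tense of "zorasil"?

"zorasil" has 3 vowels. The stems with 3 vowels (guririd → gualririd, wurativ → wualrativ, vemadrim → vealmadrim) insert -al- after the first vowel.
The other pattern: stems with 2 vowels add -esh.
So zorasil → zoalrasil.

zoalrasil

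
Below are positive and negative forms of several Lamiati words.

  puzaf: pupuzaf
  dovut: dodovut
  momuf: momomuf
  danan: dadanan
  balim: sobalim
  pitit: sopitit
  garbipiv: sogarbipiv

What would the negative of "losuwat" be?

pitit and dovut both end in -t yet inflect differently (sopitit, dodovut), so the final letter is not what conditions the rule; the last vowel is.
"losuwat" has last vowel 'a'. The stems whose last vowel is 'a' (danan → dadanan, puzaf → pupuzaf) repeat the first consonant+vowel as a prefix.
The other pattern: stems whose last vowel is 'i' add the prefix so-.
So losuwat → lolosuwat.

lolosuwat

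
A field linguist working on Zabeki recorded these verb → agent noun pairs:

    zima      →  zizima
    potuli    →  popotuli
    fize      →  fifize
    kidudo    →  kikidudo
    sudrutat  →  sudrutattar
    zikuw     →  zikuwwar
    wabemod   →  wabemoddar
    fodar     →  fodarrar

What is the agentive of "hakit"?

zima and sudrutat both have last vowel 'a' yet inflect differently (zizima, sudrutattar), so the last vowel is not what conditions the rule; whether the stem ends in a vowel or a consonant is.
"hakit" ends in a consonant. The stems ending in a consonant (sudrutat → sudrutattar, zikuw → zikuwwar, wabemod → wabemoddar) double the final consonant and add -ar.
The other pattern: stems ending in a vowel repeat the first consonant+vowel as a prefix.
So hakit → hakittar.

hakittar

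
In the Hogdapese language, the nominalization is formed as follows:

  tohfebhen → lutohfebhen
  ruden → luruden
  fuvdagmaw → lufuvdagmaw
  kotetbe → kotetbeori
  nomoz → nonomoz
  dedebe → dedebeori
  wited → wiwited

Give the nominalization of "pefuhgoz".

pepefuhgoz

wited and dedebe both have last vowel 'e' yet inflect differently (wiwited, dedebeori), so the last vowel is not what conditions the rule; the final letter is.
"pefuhgoz" ends in -z. The one such stem in the data (nomoz → nonomoz) repeats the first consonant+vowel as a prefix (as does wited), so the same rule applies.
So pefuhgoz → pepefuhgoz.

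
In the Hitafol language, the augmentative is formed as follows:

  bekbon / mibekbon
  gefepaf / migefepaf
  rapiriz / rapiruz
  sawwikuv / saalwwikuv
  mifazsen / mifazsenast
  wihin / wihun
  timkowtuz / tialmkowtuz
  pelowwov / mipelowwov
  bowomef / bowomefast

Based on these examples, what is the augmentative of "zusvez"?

zusvezast

"zusvez" has last vowel 'e'. The stems whose last vowel is 'e' (bowomef → bowomefast, mifazsen → mifazsenast) add -ast.
So zusvez → zusvezast.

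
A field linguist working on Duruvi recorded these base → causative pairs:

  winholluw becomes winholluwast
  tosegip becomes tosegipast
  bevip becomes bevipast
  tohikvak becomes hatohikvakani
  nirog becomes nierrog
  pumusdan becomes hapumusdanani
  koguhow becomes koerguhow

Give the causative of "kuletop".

kuerletop

koguhow and winholluw both end in -w yet inflect differently (koerguhow, winholluwast), so the final letter is not what conditions the rule; the last vowel is.
"kuletop" has last vowel 'o'. The stems whose last vowel is 'o' (koguhow → koerguhow, nirog → nierrog) insert -er- after the first vowel.
The other patterns: stems whose last vowel is 'a' add ha- … -ani around the stem; stems whose last vowel is 'i' or 'u' add -ast.
So kuletop → kuerletop.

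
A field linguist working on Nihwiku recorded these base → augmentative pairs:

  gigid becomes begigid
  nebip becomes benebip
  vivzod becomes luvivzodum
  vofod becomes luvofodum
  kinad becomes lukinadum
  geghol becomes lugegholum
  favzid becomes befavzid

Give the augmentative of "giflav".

lugiflavum

gigid and vivzod both end in -d yet inflect differently (begigid, luvivzodum), so the final letter is not what conditions the rule; the last vowel is.
"giflav" has last vowel 'a'. The one such stem in the data (kinad → lukinadum) adds lu- … -um around the stem, so the same rule applies.
So giflav → lugiflavum.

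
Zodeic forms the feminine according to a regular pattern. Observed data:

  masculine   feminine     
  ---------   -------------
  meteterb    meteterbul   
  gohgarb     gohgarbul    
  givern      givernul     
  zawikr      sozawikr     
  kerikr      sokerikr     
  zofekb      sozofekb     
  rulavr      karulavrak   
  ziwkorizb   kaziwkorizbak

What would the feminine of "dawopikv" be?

meteterb and zofekb both end in -b yet inflect differently (meteterbul, sozofekb), so the final letter is not what conditions the rule; the second-to-last letter is.
"dawopikv" has second-to-last letter 'k'. The stems whose second-to-last letter is 'k' (zawikr → sozawikr, kerikr → sokerikr, zofekb → sozofekb) add the prefix so-.
The other patterns: stems whose second-to-last letter is 'r' add -ul; stems whose second-to-last letter is 'v' or 'z' add ka- … -ak around the stem.
So dawopikv → sodawopikv.

sodawopikv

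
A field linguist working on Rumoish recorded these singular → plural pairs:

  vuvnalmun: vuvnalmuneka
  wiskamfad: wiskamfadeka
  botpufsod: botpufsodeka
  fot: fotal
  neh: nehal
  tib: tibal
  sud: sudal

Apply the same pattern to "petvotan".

"petvotan" has 3 vowels. The stems with 3 vowels (vuvnalmun → vuvnalmuneka, wiskamfad → wiskamfadeka, botpufsod → botpufsodeka) add -eka.
The other pattern: stems with 1 vowel add -al.
So petvotan → petvotaneka.

petvotaneka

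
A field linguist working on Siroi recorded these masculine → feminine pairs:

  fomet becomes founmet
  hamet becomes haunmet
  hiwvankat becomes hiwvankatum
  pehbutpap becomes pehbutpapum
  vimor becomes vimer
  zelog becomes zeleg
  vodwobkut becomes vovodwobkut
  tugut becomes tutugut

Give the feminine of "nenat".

fomet and hiwvankat both end in -t yet inflect differently (founmet, hiwvankatum), so the final letter is not what conditions the rule; the last vowel is.
"nenat" has last vowel 'a'. The stems whose last vowel is 'a' (hiwvankat → hiwvankatum, pehbutpap → pehbutpapum) add -um.
So nenat → nenatum.

nenatum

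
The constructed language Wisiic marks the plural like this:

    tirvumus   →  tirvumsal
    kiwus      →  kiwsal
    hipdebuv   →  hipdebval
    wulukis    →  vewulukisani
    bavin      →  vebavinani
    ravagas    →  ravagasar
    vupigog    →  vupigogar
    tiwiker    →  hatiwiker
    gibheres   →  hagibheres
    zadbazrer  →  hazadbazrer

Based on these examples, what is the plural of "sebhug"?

tirvumus and wulukis both end in -s yet inflect differently (tirvumsal, vewulukisani), so the final letter is not what conditions the rule; the last vowel is.
"sebhug" has last vowel 'u'. The stems whose last vowel is 'u' (tirvumus → tirvumsal, kiwus → kiwsal, hipdebuv → hipdebval) delete the last vowel and add -al.
The other patterns: stems whose last vowel is 'i' add ve- … -ani around the stem; stems whose last vowel is 'a' or 'o' add -ar; stems whose last vowel is 'e' add the prefix ha-.
So sebhug → sebhgal.

sebhgal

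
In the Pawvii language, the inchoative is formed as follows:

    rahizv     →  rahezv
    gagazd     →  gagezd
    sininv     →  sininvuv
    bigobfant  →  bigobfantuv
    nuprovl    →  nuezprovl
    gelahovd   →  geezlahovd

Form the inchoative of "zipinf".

zipinfuv

sininv and rahizv both end in -v yet inflect differently (sininvuv, rahezv), so the final letter is not what conditions the rule; the second-to-last letter is.
"zipinf" has second-to-last letter 'n'. The stems whose second-to-last letter is 'n' (sininv → sininvuv, bigobfant → bigobfantuv) add -uv.
The other patterns: stems whose second-to-last letter is 'v' insert -ez- after the first vowel; stems whose second-to-last letter is 'z' change the last vowel to 'e'.
So zipinf → zipinfuv.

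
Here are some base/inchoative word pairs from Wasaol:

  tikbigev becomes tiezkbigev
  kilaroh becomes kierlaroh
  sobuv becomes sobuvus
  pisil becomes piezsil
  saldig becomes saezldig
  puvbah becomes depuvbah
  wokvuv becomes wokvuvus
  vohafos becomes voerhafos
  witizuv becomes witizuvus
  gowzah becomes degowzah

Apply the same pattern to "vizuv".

vizuvus

gowzah and kilaroh both end in -h yet inflect differently (degowzah, kierlaroh), so the final letter is not what conditions the rule; the last vowel is.
"vizuv" has last vowel 'u'. The stems whose last vowel is 'u' (wokvuv → wokvuvus, sobuv → sobuvus, witizuv → witizuvus) add -us.
The other patterns: stems whose last vowel is 'a' add the prefix de-; stems whose last vowel is 'o' insert -er- after the first vowel; stems whose last vowel is 'e' or 'i' insert -ez- after the first vowel.
So vizuv → vizuvus.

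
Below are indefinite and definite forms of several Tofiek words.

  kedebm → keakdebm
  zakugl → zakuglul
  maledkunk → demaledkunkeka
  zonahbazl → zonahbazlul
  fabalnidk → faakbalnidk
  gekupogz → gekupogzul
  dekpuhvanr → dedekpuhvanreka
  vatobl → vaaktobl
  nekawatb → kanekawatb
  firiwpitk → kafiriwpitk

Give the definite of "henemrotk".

kahenemrotk

maledkunk and fabalnidk both end in -k yet inflect differently (demaledkunkeka, faakbalnidk), so the final letter is not what conditions the rule; the second-to-last letter is.
"henemrotk" has second-to-last letter 't'. The stems whose second-to-last letter is 't' (nekawatb → kanekawatb, firiwpitk → kafiriwpitk) add the prefix ka-.
So henemrotk → kahenemrotk.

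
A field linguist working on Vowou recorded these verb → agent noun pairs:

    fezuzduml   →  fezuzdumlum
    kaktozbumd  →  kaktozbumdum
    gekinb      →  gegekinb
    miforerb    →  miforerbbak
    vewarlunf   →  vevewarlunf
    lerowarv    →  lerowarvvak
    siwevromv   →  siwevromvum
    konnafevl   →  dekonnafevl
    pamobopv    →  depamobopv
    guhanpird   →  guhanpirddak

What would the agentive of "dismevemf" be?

kaktozbumd and guhanpird both end in -d yet inflect differently (kaktozbumdum, guhanpirddak), so the final letter is not what conditions the rule; the second-to-last letter is.
"dismevemf" has second-to-last letter 'm'. The stems whose second-to-last letter is 'm' (fezuzduml → fezuzdumlum, siwevromv → siwevromvum, kaktozbumd → kaktozbumdum) add -um.
The other patterns: stems whose second-to-last letter is 'r' double the final consonant and add -ak; stems whose second-to-last letter is 'n' repeat the first consonant+vowel as a prefix; stems whose second-to-last letter is 'p' or 'v' add the prefix de-.
So dismevemf → dismevemfum.

dismevemfum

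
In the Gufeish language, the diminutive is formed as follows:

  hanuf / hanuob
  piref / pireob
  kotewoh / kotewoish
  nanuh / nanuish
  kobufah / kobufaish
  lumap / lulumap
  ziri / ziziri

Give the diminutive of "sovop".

sosovop

hanuf and nanuh both have last vowel 'u' yet inflect differently (hanuob, nanuish), so the last vowel is not what conditions the rule; the final letter is.
"sovop" ends in -p. The one such stem in the data (lumap → lulumap) repeats the first consonant+vowel as a prefix (as does ziri), so the same rule applies.
So sovop → sosovop.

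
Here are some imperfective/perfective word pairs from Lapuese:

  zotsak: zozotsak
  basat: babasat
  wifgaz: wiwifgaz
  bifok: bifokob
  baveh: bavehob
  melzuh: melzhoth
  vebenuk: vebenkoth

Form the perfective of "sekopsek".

zotsak and bifok both end in -k yet inflect differently (zozotsak, bifokob), so the final letter is not what conditions the rule; the last vowel is.
"sekopsek" has last vowel 'e'. The one such stem in the data (baveh → bavehob) adds -ob, so the same rule applies.
The other patterns: stems whose last vowel is 'a' repeat the first consonant+vowel as a prefix; stems whose last vowel is 'u' delete the last vowel and add -oth.
So sekopsek → sekopsekob.

sekopsekob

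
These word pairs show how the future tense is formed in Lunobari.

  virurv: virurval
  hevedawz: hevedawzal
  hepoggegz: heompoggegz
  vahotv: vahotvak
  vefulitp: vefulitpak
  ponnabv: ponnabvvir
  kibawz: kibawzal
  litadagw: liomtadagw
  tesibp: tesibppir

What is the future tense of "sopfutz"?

vahotv and ponnabv both end in -v yet inflect differently (vahotvak, ponnabvvir), so the final letter is not what conditions the rule; the second-to-last letter is.
"sopfutz" has second-to-last letter 't'. The stems whose second-to-last letter is 't' (vahotv → vahotvak, vefulitp → vefulitpak) add -ak.
So sopfutz → sopfutzak.

sopfutzak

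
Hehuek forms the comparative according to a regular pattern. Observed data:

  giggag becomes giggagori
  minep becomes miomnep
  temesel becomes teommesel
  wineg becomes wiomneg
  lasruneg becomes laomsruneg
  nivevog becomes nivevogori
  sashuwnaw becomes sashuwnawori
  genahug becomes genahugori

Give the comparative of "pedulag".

wineg and genahug both end in -g yet inflect differently (wiomneg, genahugori), so the final letter is not what conditions the rule; the last vowel is.
"pedulag" has last vowel 'a'. The stems whose last vowel is 'a' (giggag → giggagori, sashuwnaw → sashuwnawori) add -ori.
So pedulag → pedulagori.

pedulagori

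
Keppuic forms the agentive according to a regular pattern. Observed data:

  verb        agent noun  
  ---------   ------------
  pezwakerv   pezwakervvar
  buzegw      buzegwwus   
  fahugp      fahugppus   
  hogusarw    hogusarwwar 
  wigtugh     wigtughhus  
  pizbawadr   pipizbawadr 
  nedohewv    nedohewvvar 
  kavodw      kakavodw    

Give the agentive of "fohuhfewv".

"fohuhfewv" has second-to-last letter 'w'. The one such stem in the data (nedohewv → nedohewvvar) doubles the final consonant and adds -ar (as do hogusarw, pezwakerv), so the same rule applies.
The other patterns: stems whose second-to-last letter is 'g' double the final consonant and add -us; stems whose second-to-last letter is 'd' repeat the first consonant+vowel as a prefix.
So fohuhfewv → fohuhfewvvar.

fohuhfewvvar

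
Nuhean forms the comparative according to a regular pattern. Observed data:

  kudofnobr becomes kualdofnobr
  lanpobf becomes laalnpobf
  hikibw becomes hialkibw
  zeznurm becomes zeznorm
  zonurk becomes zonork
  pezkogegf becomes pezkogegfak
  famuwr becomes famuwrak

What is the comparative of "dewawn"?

lanpobf and pezkogegf both end in -f yet inflect differently (laalnpobf, pezkogegfak), so the final letter is not what conditions the rule; the second-to-last letter is.
"dewawn" has second-to-last letter 'w'. The one such stem in the data (famuwr → famuwrak) adds -ak, so the same rule applies.
The other patterns: stems whose second-to-last letter is 'b' insert -al- after the first vowel; stems whose second-to-last letter is 'r' change the last vowel to 'o'.
So dewawn → dewawnak.

dewawnak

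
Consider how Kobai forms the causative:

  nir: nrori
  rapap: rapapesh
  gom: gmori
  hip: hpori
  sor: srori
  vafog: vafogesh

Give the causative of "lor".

lrori

hip and rapap both end in -p yet inflect differently (hpori, rapapesh), so the final letter is not what conditions the rule; the number of vowels is.
"lor" has 1 vowel. The stems with 1 vowel (nir → nrori, gom → gmori, sor → srori) delete the last vowel and add -ori.
So lor → lrori.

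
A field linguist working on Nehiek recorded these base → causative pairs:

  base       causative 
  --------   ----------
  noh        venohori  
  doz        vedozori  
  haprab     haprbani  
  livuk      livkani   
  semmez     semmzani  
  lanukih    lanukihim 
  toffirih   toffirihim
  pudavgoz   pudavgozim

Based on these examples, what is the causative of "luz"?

doz and semmez both end in -z yet inflect differently (vedozori, semmzani), so the final letter is not what conditions the rule; the number of vowels is.
"luz" has 1 vowel. The stems with 1 vowel (noh → venohori, doz → vedozori) add ve- … -ori around the stem.
So luz → veluzori.

veluzori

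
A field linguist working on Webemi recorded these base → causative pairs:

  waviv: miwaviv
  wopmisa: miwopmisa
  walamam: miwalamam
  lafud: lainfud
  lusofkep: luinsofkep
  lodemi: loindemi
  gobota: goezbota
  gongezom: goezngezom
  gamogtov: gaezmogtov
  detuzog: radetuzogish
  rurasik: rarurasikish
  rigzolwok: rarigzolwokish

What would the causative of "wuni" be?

miwuni

"wuni" begins with w-. The stems beginning with w- (waviv → miwaviv, wopmisa → miwopmisa, walamam → miwalamam) add the prefix mi-.
So wuni → miwuni.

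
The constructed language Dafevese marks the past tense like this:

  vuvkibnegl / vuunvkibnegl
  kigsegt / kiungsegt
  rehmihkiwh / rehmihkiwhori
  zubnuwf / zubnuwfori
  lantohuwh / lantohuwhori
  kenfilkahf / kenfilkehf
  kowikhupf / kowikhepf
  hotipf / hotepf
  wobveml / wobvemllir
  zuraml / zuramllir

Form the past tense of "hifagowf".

hifagowfori

zubnuwf and kenfilkahf both end in -f yet inflect differently (zubnuwfori, kenfilkehf), so the final letter is not what conditions the rule; the second-to-last letter is.
"hifagowf" has second-to-last letter 'w'. The stems whose second-to-last letter is 'w' (rehmihkiwh → rehmihkiwhori, zubnuwf → zubnuwfori, lantohuwh → lantohuwhori) add -ori.
So hifagowf → hifagowfori.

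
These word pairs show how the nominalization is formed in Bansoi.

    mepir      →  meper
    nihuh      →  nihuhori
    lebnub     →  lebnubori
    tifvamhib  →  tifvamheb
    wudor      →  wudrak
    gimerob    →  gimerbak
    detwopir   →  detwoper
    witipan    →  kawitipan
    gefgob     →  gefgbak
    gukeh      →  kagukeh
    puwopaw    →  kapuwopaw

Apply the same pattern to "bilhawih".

tifvamhib and gimerob both end in -b yet inflect differently (tifvamheb, gimerbak), so the final letter is not what conditions the rule; the last vowel is.
"bilhawih" has last vowel 'i'. The stems whose last vowel is 'i' (mepir → meper, tifvamhib → tifvamheb, detwopir → detwoper) change the last vowel to 'e'.
The other patterns: stems whose last vowel is 'a' or 'e' add the prefix ka-; stems whose last vowel is 'o' delete the last vowel and add -ak; stems whose last vowel is 'u' add -ori.
So bilhawih → bilhaweh.

bilhaweh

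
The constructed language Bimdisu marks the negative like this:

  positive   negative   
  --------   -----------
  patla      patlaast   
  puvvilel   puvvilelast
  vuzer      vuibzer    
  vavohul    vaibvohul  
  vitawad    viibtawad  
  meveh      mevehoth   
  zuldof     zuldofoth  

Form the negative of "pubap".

puvvilel and vavohul both end in -l yet inflect differently (puvvilelast, vaibvohul), so the final letter is not what conditions the rule; the first letter is.
"pubap" begins with p-. The stems beginning with p- (patla → patlaast, puvvilel → puvvilelast) add -ast.
So pubap → pubapast.

pubapast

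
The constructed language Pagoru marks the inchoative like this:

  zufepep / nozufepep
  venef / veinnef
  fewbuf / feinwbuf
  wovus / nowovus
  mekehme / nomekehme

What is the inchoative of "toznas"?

"toznas" ends in -s. The one such stem in the data (wovus → nowovus) adds the prefix no-, so the same rule applies.
The other pattern: stems ending in -f insert -in- after the first vowel.
So toznas → notoznas.

notoznas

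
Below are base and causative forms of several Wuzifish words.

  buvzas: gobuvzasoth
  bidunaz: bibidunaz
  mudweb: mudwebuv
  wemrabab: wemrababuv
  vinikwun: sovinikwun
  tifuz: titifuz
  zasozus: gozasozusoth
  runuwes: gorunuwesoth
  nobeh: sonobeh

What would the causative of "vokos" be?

bidunaz and wemrabab both have last vowel 'a' yet inflect differently (bibidunaz, wemrababuv), so the last vowel is not what conditions the rule; the final letter is.
"vokos" ends in -s. The stems ending in -s (buvzas → gobuvzasoth, zasozus → gozasozusoth, runuwes → gorunuwesoth) add go- … -oth around the stem.
The other patterns: stems ending in -z repeat the first consonant+vowel as a prefix; stems ending in -b add -uv; stems ending in -h or -n add the prefix so-.
So vokos → govokosoth.

govokosoth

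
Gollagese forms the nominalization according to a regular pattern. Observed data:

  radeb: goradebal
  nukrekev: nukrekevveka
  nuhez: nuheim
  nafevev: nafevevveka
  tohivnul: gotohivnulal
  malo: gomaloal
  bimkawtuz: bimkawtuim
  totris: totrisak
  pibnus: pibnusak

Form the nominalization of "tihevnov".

tihevnovveka

"tihevnov" ends in -v. The stems ending in -v (nukrekev → nukrekevveka, nafevev → nafevevveka) double the final consonant and add -eka.
So tihevnov → tihevnovveka.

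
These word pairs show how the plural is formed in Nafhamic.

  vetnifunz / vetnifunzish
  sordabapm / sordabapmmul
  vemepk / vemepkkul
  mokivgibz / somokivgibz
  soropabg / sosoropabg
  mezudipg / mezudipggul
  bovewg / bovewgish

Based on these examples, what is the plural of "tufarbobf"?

sotufarbobf

mezudipg and bovewg both end in -g yet inflect differently (mezudipggul, bovewgish), so the final letter is not what conditions the rule; the second-to-last letter is.
"tufarbobf" has second-to-last letter 'b'. The stems whose second-to-last letter is 'b' (soropabg → sosoropabg, mokivgibz → somokivgibz) add the prefix so-.
So tufarbobf → sotufarbobf.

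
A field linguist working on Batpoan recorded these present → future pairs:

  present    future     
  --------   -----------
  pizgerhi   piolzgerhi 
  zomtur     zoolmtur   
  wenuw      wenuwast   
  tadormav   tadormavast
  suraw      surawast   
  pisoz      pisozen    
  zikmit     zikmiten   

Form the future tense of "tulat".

tulaten

zomtur and wenuw both have last vowel 'u' yet inflect differently (zoolmtur, wenuwast), so the last vowel is not what conditions the rule; the final letter is.
"tulat" ends in -t. The one such stem in the data (zikmit → zikmiten) adds -en, so the same rule applies.
So tulat → tulaten.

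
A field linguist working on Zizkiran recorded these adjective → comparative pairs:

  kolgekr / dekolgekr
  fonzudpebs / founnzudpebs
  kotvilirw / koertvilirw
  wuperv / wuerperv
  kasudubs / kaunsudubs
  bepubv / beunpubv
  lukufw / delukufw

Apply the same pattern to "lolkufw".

wuperv and bepubv both end in -v yet inflect differently (wuerperv, beunpubv), so the final letter is not what conditions the rule; the second-to-last letter is.
"lolkufw" has second-to-last letter 'f'. The one such stem in the data (lukufw → delukufw) adds the prefix de-, so the same rule applies.
So lolkufw → delolkufw.

delolkufw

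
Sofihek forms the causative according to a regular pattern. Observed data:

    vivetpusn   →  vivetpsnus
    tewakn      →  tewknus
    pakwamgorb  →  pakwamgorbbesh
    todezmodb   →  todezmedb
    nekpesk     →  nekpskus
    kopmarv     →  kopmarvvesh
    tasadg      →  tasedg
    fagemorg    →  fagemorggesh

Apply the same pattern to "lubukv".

lubkvus

"lubukv" has second-to-last letter 'k'. The one such stem in the data (tewakn → tewknus) deletes the last vowel and adds -us (as do nekpesk, vivetpusn), so the same rule applies.
So lubukv → lubkvus.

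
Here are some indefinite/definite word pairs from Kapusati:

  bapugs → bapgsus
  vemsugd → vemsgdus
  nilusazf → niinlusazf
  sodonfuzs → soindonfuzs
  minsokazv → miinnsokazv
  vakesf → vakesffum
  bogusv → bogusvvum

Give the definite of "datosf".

datosffum

nilusazf and vakesf both end in -f yet inflect differently (niinlusazf, vakesffum), so the final letter is not what conditions the rule; the second-to-last letter is.
"datosf" has second-to-last letter 's'. The stems whose second-to-last letter is 's' (vakesf → vakesffum, bogusv → bogusvvum) double the final consonant and add -um.
The other patterns: stems whose second-to-last letter is 'z' insert -in- after the first vowel; stems whose second-to-last letter is 'g' delete the last vowel and add -us.
So datosf → datosffum.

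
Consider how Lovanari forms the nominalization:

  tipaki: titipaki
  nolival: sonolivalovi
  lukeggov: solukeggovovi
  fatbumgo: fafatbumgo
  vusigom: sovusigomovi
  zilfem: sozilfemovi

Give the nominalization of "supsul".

vusigom and fatbumgo both have last vowel 'o' yet inflect differently (sovusigomovi, fafatbumgo), so the last vowel is not what conditions the rule; whether the stem ends in a vowel or a consonant is.
"supsul" ends in a consonant. The stems ending in a consonant (vusigom → sovusigomovi, zilfem → sozilfemovi, nolival → sonolivalovi) add so- … -ovi around the stem.
So supsul → sosupsulovi.

sosupsulovi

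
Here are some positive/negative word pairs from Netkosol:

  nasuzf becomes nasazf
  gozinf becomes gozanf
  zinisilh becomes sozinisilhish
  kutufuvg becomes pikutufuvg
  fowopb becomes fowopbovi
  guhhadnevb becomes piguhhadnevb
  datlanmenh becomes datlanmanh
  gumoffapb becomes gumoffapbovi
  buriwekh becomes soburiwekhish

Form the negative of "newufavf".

pinewufavf

gumoffapb and guhhadnevb both end in -b yet inflect differently (gumoffapbovi, piguhhadnevb), so the final letter is not what conditions the rule; the second-to-last letter is.
"newufavf" has second-to-last letter 'v'. The stems whose second-to-last letter is 'v' (guhhadnevb → piguhhadnevb, kutufuvg → pikutufuvg) add the prefix pi-.
So newufavf → pinewufavf.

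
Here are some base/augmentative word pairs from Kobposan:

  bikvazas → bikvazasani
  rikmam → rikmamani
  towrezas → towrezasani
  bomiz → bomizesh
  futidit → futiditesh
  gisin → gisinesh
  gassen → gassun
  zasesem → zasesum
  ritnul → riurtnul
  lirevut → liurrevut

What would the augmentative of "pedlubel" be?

gisin and gassen both end in -n yet inflect differently (gisinesh, gassun), so the final letter is not what conditions the rule; the last vowel is.
"pedlubel" has last vowel 'e'. The stems whose last vowel is 'e' (gassen → gassun, zasesem → zasesum) change the last vowel to 'u'.
The other patterns: stems whose last vowel is 'a' add -ani; stems whose last vowel is 'i' add -esh; stems whose last vowel is 'u' insert -ur- after the first vowel.
So pedlubel → pedlubul.

pedlubul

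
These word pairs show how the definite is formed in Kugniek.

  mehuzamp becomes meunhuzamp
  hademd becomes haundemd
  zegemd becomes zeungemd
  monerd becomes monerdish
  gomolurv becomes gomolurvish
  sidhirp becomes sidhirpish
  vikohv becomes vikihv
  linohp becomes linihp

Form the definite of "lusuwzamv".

hademd and monerd both end in -d yet inflect differently (haundemd, monerdish), so the final letter is not what conditions the rule; the second-to-last letter is.
"lusuwzamv" has second-to-last letter 'm'. The stems whose second-to-last letter is 'm' (mehuzamp → meunhuzamp, hademd → haundemd, zegemd → zeungemd) insert -un- after the first vowel.
The other patterns: stems whose second-to-last letter is 'r' add -ish; stems whose second-to-last letter is 'h' change the last vowel to 'i'.
So lusuwzamv → luunsuwzamv.

luunsuwzamv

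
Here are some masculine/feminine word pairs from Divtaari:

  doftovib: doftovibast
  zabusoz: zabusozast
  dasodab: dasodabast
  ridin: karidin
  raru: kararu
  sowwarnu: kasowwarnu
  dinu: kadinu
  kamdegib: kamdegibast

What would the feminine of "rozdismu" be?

karozdismu

"rozdismu" ends in -u. The stems ending in -u (sowwarnu → kasowwarnu, dinu → kadinu, raru → kararu) add the prefix ka-.
So rozdismu → karozdismu.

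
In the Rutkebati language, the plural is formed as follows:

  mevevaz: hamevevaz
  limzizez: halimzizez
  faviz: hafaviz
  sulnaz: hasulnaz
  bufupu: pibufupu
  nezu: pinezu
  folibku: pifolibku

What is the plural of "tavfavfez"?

"tavfavfez" ends in -z. The stems ending in -z (mevevaz → hamevevaz, limzizez → halimzizez, faviz → hafaviz) add the prefix ha-.
So tavfavfez → hatavfavfez.

hatavfavfez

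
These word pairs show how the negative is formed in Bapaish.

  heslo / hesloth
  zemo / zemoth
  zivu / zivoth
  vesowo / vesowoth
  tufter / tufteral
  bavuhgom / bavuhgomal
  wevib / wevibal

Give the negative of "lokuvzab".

heslo and bavuhgom both have last vowel 'o' yet inflect differently (hesloth, bavuhgomal), so the last vowel is not what conditions the rule; whether the stem ends in a vowel or a consonant is.
"lokuvzab" ends in a consonant. The stems ending in a consonant (tufter → tufteral, bavuhgom → bavuhgomal, wevib → wevibal) add -al.
The other pattern: stems ending in a vowel drop the final letter and add -oth.
So lokuvzab → lokuvzabal.

lokuvzabal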